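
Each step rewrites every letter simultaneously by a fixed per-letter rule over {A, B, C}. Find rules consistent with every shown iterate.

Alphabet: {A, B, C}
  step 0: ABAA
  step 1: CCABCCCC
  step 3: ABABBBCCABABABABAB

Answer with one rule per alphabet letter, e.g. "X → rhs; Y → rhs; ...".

  step 0 ⇒ step 1: ABAA ⇒ CC·AB·CC·CC
    A ↦ CC
    B ↦ AB
    C ↦ B  (constrained at step 1)

A->CC, B->AB, C->B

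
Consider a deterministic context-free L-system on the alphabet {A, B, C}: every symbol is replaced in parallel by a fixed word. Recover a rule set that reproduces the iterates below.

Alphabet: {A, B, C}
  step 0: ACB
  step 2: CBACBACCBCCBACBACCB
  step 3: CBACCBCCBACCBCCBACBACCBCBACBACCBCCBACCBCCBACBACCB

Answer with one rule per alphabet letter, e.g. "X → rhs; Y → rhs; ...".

A->C, B->CCB, C->CBA

  step 2 ⇒ step 3: CBACBACCBCCBACBACCB ⇒ CBA·CCB·C·CBA·CCB·C·CBA·CBA·CCB·CBA·CBA·CCB·C·CBA·CCB·C·CBA·CBA·CCB
    A ↦ C
    B ↦ CCB
    C ↦ CBA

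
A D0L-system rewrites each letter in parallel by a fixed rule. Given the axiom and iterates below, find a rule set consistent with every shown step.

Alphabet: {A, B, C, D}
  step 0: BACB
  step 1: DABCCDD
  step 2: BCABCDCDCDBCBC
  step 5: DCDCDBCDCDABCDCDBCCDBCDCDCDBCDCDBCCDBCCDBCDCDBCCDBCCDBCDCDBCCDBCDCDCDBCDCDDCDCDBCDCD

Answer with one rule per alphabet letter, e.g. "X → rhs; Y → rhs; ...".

A->ABC, B->D, C->CD, D->BC

  step 1 ⇒ step 2: DABCCDD ⇒ BC·ABC·D·CD·CD·BC·BC
    A ↦ ABC
    B ↦ D
    C ↦ CD
    D ↦ BC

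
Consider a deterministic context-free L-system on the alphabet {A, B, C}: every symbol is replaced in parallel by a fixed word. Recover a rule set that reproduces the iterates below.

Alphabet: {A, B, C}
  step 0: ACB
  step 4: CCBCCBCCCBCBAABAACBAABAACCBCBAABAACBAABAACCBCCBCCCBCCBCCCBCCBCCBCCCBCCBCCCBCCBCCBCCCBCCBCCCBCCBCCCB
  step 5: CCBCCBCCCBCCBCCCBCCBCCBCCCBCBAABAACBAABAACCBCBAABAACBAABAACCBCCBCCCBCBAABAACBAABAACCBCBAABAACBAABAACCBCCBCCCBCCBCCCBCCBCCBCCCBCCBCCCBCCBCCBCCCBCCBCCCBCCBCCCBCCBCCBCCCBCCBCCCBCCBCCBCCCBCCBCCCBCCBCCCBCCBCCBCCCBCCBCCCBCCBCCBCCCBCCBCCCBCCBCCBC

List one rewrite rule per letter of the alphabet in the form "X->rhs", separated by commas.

  step 4 ⇒ step 5: CCBCCBCCCBCBAABAACBAABAACCBCBAABAACBAABAACCBCCBCCCBCCBCCCBCCBCCBCCCBCCBCCCBCCBCCBCCCBCCBCCCBCCBCCCB ⇒ CCB·CCB·C·CCB·CCB·C·CCB·CCB·CCB·C·CCB·C·BAA·BAA·C·BAA·BAA·CCB·C·BAA·BAA·C·BAA·BAA·CCB·CCB·C·CCB·C·BAA·BAA·C·BAA·BAA·CCB·C·BAA·BAA·C·BAA·BAA·CCB·CCB·C·CCB·CCB·C·CCB·CCB·CCB·C·CCB·CCB·C·CCB·CCB·CCB·C·CCB·CCB·C·CCB·CCB·C·CCB·CCB·CCB·C·CCB·CCB·C·CCB·CCB·CCB·C·CCB·CCB·C·CCB·CCB·C·CCB·CCB·CCB·C·CCB·CCB·C·CCB·CCB·CCB·C·CCB·CCB·C·CCB·CCB·CCB·C
    A ↦ BAA
    B ↦ C
    C ↦ CCB

A->BAA, B->C, C->CCB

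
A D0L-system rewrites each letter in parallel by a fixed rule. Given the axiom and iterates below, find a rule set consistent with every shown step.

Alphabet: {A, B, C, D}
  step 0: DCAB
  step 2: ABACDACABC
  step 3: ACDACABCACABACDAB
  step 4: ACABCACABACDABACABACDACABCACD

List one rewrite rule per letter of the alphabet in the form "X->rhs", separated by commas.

  step 3 ⇒ step 4: ACDACABCACABACDAB ⇒ AC·AB·C·AC·AB·AC·D·AB·AC·AB·AC·D·AC·AB·C·AC·D
    A ↦ AC
    B ↦ D
    C ↦ AB
    D ↦ C

A->AC, B->D, C->AB, D->C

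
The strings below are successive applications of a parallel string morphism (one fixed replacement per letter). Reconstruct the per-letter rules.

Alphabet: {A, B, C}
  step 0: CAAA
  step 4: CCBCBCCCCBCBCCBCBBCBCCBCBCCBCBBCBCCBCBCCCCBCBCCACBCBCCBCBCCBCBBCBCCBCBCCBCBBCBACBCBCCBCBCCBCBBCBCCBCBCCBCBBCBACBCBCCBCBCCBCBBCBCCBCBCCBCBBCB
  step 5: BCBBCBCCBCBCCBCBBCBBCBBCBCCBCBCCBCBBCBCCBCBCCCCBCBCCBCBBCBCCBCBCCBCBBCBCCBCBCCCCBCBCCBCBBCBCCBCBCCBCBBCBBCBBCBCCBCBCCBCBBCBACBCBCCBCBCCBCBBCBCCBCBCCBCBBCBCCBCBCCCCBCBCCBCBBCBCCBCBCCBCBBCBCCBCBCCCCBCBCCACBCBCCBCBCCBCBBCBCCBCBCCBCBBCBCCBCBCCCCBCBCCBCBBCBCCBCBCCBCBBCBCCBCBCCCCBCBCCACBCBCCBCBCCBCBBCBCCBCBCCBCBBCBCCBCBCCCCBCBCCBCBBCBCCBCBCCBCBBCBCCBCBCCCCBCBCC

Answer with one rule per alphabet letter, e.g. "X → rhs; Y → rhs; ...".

  step 4 ⇒ step 5: CCBCBCCCCBCBCCBCBBCBCCBCBCCBCBBCBCCBCBCCCCBCBCCACBCBCCBCBCCBCBBCBCCBCBCCBCBBCBACBCBCCBCBCCBCBBCBCCBCBCCBCBBCBACBCBCCBCBCCBCBBCBCCBCBCCBCBBCB ⇒ BCB·BCB·CC·BCB·CC·BCB·BCB·BCB·BCB·CC·BCB·CC·BCB·BCB·CC·BCB·CC·CC·BCB·CC·BCB·BCB·CC·BCB·CC·BCB·BCB·CC·BCB·CC·CC·BCB·CC·BCB·BCB·CC·BCB·CC·BCB·BCB·BCB·BCB·CC·BCB·CC·BCB·BCB·AC·BCB·CC·BCB·CC·BCB·BCB·CC·BCB·CC·BCB·BCB·CC·BCB·CC·CC·BCB·CC·BCB·BCB·CC·BCB·CC·BCB·BCB·CC·BCB·CC·CC·BCB·CC·AC·BCB·CC·BCB·CC·BCB·BCB·CC·BCB·CC·BCB·BCB·CC·BCB·CC·CC·BCB·CC·BCB·BCB·CC·BCB·CC·BCB·BCB·CC·BCB·CC·CC·BCB·CC·AC·BCB·CC·BCB·CC·BCB·BCB·CC·BCB·CC·BCB·BCB·CC·BCB·CC·CC·BCB·CC·BCB·BCB·CC·BCB·CC·BCB·BCB·CC·BCB·CC·CC·BCB·CC
    A ↦ AC
    B ↦ CC
    C ↦ BCB

A->AC, B->CC, C->BCB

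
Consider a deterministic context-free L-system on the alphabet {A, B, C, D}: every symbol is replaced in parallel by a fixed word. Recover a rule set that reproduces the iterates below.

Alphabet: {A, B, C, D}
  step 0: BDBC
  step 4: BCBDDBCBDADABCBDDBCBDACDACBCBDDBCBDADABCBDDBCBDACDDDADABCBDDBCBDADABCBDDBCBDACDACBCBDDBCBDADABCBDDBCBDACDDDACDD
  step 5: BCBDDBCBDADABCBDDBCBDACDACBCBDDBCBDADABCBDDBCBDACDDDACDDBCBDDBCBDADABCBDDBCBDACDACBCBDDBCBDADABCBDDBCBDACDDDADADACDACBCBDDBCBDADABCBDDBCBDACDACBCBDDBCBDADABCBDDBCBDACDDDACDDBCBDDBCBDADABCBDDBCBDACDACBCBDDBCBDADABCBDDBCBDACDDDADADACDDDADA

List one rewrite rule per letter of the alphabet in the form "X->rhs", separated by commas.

  step 4 ⇒ step 5: BCBDDBCBDADABCBDDBCBDACDACBCBDDBCBDADABCBDDBCBDACDDDADABCBDDBCBDADABCBDDBCBDACDACBCBDDBCBDADABCBDDBCBDACDDDACDD ⇒ BCB·DD·BCB·DA·DA·BCB·DD·BCB·DA·C·DA·C·BCB·DD·BCB·DA·DA·BCB·DD·BCB·DA·C·DD·DA·C·DD·BCB·DD·BCB·DA·DA·BCB·DD·BCB·DA·C·DA·C·BCB·DD·BCB·DA·DA·BCB·DD·BCB·DA·C·DD·DA·DA·DA·C·DA·C·BCB·DD·BCB·DA·DA·BCB·DD·BCB·DA·C·DA·C·BCB·DD·BCB·DA·DA·BCB·DD·BCB·DA·C·DD·DA·C·DD·BCB·DD·BCB·DA·DA·BCB·DD·BCB·DA·C·DA·C·BCB·DD·BCB·DA·DA·BCB·DD·BCB·DA·C·DD·DA·DA·DA·C·DD·DA·DA
    A ↦ C
    B ↦ BCB
    C ↦ DD
    D ↦ DA

A->C, B->BCB, C->DD, D->DA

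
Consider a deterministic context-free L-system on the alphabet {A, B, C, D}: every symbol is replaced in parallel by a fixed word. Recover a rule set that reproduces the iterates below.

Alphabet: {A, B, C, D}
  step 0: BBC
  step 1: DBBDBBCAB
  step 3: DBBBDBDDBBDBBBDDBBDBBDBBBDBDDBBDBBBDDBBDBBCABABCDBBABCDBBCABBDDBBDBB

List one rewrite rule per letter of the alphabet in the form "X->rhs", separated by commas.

  step 0 ⇒ step 1: BBC ⇒ DBB·DBB·CAB
    B ↦ DBB
    C ↦ CAB
    A ↦ ABC  (constrained at step 1)
    D ↦ BD  (constrained at step 1)

A->ABC, B->DBB, C->CAB, D->BD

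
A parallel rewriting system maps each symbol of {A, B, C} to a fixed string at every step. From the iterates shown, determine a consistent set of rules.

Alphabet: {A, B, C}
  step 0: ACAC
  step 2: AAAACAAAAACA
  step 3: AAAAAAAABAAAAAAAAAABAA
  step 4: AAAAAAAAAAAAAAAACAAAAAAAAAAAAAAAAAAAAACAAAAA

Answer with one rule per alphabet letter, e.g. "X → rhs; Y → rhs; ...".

A->AA, B->CA, C->B

  step 3 ⇒ step 4: AAAAAAAABAAAAAAAAAABAA ⇒ AA·AA·AA·AA·AA·AA·AA·AA·CA·AA·AA·AA·AA·AA·AA·AA·AA·AA·AA·CA·AA·AA
    A ↦ AA
    B ↦ CA
  step 2 ⇒ step 3: AAAACAAAAACA ⇒ AA·AA·AA·AA·B·AA·AA·AA·AA·AA·B·AA
    C ↦ B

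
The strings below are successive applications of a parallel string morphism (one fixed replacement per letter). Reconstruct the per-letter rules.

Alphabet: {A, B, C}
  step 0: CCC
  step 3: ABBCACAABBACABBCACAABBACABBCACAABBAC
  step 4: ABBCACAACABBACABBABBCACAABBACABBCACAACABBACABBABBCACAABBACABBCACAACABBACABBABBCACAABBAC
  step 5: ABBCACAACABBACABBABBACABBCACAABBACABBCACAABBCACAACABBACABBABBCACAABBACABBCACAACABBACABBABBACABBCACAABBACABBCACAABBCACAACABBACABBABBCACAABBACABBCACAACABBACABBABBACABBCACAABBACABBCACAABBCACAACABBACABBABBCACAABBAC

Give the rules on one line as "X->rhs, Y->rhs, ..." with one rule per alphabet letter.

  step 4 ⇒ step 5: ABBCACAACABBACABBABBCACAABBACABBCACAACABBACABBABBCACAABBACABBCACAACABBACABBABBCACAABBAC ⇒ ABB·CA·CA·AC·ABB·AC·ABB·ABB·AC·ABB·CA·CA·ABB·AC·ABB·CA·CA·ABB·CA·CA·AC·ABB·AC·ABB·ABB·CA·CA·ABB·AC·ABB·CA·CA·AC·ABB·AC·ABB·ABB·AC·ABB·CA·CA·ABB·AC·ABB·CA·CA·ABB·CA·CA·AC·ABB·AC·ABB·ABB·CA·CA·ABB·AC·ABB·CA·CA·AC·ABB·AC·ABB·ABB·AC·ABB·CA·CA·ABB·AC·ABB·CA·CA·ABB·CA·CA·AC·ABB·AC·ABB·ABB·CA·CA·ABB·AC
    A ↦ ABB
    B ↦ CA
    C ↦ AC

A->ABB, B->CA, C->AC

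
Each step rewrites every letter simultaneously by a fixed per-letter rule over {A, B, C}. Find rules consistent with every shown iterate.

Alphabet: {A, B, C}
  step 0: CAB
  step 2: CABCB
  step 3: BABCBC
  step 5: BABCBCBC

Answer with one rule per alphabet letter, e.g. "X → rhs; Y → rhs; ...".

  step 2 ⇒ step 3: CABCB ⇒ B·AB·C·B·C
    A ↦ AB
    B ↦ C
    C ↦ B

A->AB, B->C, C->B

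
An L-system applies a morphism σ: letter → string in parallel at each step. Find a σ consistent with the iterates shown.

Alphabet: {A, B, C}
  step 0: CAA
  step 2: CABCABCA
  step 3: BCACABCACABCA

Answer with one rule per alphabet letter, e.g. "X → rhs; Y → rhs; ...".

A->CA, B->CA, C->B

  step 2 ⇒ step 3: CABCABCA ⇒ B·CA·CA·B·CA·CA·B·CA
    A ↦ CA
    B ↦ CA
    C ↦ B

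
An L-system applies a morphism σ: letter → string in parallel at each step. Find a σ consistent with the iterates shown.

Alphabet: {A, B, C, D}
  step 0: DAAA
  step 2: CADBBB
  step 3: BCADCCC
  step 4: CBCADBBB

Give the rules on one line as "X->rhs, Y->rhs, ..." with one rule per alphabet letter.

  step 3 ⇒ step 4: BCADCCC ⇒ C·B·C·AD·B·B·B
    A ↦ C
    B ↦ C
    C ↦ B
    D ↦ AD

A->C, B->C, C->B, D->AD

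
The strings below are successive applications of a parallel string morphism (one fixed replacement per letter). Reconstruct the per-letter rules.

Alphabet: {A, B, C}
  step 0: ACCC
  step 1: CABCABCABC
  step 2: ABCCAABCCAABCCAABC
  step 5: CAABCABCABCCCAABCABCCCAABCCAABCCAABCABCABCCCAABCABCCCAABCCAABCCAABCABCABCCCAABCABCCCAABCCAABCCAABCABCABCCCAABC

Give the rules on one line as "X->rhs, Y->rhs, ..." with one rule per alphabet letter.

  step 1 ⇒ step 2: CABCABCABC ⇒ ABC·C·A·ABC·C·A·ABC·C·A·ABC
    A ↦ C
    B ↦ A
    C ↦ ABC

A->C, B->A, C->ABC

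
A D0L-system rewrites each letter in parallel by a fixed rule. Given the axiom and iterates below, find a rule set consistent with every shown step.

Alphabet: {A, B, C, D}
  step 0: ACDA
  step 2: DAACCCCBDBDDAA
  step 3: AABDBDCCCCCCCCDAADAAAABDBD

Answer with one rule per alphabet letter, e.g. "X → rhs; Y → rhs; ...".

A->BD, B->D, C->CC, D->AA

  step 2 ⇒ step 3: DAACCCCBDBDDAA ⇒ AA·BD·BD·CC·CC·CC·CC·D·AA·D·AA·AA·BD·BD
    A ↦ BD
    B ↦ D
    C ↦ CC
    D ↦ AA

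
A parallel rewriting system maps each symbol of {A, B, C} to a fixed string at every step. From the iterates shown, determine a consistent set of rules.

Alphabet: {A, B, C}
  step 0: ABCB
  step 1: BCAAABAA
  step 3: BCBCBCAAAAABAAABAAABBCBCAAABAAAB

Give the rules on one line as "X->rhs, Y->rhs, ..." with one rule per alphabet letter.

  step 0 ⇒ step 1: ABCB ⇒ BC·AA·AB·AA
    A ↦ BC
    B ↦ AA
    C ↦ AB

A->BC, B->AA, C->AB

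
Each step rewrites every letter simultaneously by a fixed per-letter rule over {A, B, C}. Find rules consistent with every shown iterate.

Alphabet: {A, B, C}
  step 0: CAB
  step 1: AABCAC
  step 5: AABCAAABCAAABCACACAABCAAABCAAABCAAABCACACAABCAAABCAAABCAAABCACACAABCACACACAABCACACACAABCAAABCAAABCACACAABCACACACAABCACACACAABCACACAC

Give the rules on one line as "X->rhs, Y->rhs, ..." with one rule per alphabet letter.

A->CA, B->C, C->AAB

  step 0 ⇒ step 1: CAB ⇒ AAB·CA·C
    A ↦ CA
    B ↦ C
    C ↦ AAB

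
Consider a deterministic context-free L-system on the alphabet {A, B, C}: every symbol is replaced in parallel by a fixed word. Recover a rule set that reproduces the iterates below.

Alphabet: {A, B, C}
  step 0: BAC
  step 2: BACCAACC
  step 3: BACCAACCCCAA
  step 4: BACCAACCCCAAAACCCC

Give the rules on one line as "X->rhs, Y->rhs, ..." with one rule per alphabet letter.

  step 3 ⇒ step 4: BACCAACCCCAA ⇒ BA·CC·A·A·CC·CC·A·A·A·A·CC·CC
    A ↦ CC
    B ↦ BA
    C ↦ A

A->CC, B->BA, C->A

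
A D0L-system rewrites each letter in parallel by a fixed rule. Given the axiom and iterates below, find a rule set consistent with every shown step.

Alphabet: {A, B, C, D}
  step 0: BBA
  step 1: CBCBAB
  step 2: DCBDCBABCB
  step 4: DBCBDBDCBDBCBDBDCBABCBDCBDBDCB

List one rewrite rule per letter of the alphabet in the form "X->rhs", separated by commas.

  step 1 ⇒ step 2: CBCBAB ⇒ D·CB·D·CB·AB·CB
    A ↦ AB
    B ↦ CB
    C ↦ D
    D ↦ DB  (constrained at step 2)

A->AB, B->CB, C->D, D->DB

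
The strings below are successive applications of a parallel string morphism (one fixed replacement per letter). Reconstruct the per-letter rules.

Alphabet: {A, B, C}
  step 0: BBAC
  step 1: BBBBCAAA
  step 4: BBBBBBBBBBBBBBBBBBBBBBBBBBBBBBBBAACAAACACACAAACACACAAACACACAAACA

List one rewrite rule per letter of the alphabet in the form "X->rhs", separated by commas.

A->CA, B->BB, C->AA

  step 0 ⇒ step 1: BBAC ⇒ BB·BB·CA·AA
    A ↦ CA
    B ↦ BB
    C ↦ AA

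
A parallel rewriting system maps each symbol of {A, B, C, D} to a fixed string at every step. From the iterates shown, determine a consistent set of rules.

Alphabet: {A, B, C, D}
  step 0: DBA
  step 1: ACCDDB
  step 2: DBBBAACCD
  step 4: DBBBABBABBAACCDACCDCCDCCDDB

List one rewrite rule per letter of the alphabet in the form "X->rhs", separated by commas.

  step 1 ⇒ step 2: ACCDDB ⇒ DB·B·B·A·A·CCD
    A ↦ DB
    B ↦ CCD
    C ↦ B
    D ↦ A

A->DB, B->CCD, C->B, D->A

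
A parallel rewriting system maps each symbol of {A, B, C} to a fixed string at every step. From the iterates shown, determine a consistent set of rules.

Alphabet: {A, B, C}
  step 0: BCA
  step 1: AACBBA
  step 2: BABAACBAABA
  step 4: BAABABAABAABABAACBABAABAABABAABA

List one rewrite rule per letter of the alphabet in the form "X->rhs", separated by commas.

A->BA, B->A, C->ACB

  step 1 ⇒ step 2: AACBBA ⇒ BA·BA·ACB·A·A·BA
    A ↦ BA
    B ↦ A
    C ↦ ACB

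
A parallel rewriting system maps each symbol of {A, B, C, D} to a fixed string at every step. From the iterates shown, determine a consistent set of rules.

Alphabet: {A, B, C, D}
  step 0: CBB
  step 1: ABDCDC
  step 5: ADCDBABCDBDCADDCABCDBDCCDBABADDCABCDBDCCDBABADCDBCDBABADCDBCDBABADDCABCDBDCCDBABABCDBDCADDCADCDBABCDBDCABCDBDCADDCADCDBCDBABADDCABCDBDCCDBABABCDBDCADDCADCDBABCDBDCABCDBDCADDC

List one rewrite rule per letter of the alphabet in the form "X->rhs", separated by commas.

A->AD, B->DC, C->AB, D->CDB

  step 0 ⇒ step 1: CBB ⇒ AB·DC·DC
    B ↦ DC
    C ↦ AB
    A ↦ AD  (constrained at step 1)
    D ↦ CDB  (constrained at step 1)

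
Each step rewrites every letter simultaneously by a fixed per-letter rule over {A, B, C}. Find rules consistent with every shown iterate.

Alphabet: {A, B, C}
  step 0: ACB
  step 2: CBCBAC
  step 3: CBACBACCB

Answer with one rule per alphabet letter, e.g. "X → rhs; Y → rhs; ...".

A->C, B->A, C->CB

  step 2 ⇒ step 3: CBCBAC ⇒ CB·A·CB·A·C·CB
    A ↦ C
    B ↦ A
    C ↦ CB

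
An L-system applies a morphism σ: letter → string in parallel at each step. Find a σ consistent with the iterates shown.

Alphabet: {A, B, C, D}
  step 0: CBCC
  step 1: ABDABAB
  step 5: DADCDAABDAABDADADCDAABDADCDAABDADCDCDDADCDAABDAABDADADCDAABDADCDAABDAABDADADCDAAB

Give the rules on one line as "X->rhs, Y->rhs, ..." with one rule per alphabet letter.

  step 0 ⇒ step 1: CBCC ⇒ AB·D·AB·AB
    B ↦ D
    C ↦ AB
    A ↦ DC  (constrained at step 1)
    D ↦ DA  (constrained at step 1)

A->DC, B->D, C->AB, D->DA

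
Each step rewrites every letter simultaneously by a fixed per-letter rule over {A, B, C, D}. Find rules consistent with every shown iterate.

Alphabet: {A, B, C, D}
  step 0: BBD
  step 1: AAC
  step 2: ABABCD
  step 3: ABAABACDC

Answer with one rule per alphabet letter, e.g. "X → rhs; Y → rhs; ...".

A->AB, B->A, C->CD, D->C

  step 2 ⇒ step 3: ABABCD ⇒ AB·A·AB·A·CD·C
    A ↦ AB
    B ↦ A
    C ↦ CD
    D ↦ C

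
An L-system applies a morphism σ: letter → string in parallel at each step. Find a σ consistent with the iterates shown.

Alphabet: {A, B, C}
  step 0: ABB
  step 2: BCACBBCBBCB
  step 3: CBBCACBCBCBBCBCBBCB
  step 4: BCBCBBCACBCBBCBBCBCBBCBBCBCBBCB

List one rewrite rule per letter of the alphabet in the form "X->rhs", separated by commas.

A->CAC, B->CB, C->B

  step 3 ⇒ step 4: CBBCACBCBCBBCBCBBCB ⇒ B·CB·CB·B·CAC·B·CB·B·CB·B·CB·CB·B·CB·B·CB·CB·B·CB
    A ↦ CAC
    B ↦ CB
    C ↦ B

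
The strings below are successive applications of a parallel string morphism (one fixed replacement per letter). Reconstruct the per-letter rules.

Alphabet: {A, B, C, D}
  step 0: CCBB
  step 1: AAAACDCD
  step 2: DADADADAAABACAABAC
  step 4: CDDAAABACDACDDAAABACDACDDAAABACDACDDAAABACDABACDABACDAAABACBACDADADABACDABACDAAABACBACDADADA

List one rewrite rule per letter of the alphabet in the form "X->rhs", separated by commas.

  step 1 ⇒ step 2: AAAACDCD ⇒ DA·DA·DA·DA·AA·BAC·AA·BAC
    A ↦ DA
    C ↦ AA
    D ↦ BAC
  step 0 ⇒ step 1: CCBB ⇒ AA·AA·CD·CD
    B ↦ CD

A->DA, B->CD, C->AA, D->BAC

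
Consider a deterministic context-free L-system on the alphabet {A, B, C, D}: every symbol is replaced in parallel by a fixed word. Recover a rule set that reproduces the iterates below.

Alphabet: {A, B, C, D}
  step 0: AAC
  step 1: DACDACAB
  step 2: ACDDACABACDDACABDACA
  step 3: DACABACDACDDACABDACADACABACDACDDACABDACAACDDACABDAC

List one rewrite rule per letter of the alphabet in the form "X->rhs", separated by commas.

A->DAC, B->A, C->AB, D->ACD

  step 2 ⇒ step 3: ACDDACABACDDACABDACA ⇒ DAC·AB·ACD·ACD·DAC·AB·DAC·A·DAC·AB·ACD·ACD·DAC·AB·DAC·A·ACD·DAC·AB·DAC
    A ↦ DAC
    B ↦ A
    C ↦ AB
    D ↦ ACD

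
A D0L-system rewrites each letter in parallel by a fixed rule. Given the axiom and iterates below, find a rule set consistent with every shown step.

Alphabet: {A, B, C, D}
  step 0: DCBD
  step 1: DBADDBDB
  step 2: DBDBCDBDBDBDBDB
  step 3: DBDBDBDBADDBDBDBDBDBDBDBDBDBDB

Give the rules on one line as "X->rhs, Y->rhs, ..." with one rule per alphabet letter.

  step 2 ⇒ step 3: DBDBCDBDBDBDBDB ⇒ DB·DB·DB·DB·AD·DB·DB·DB·DB·DB·DB·DB·DB·DB·DB
    B ↦ DB
    C ↦ AD
    D ↦ DB
  step 1 ⇒ step 2: DBADDBDB ⇒ DB·DB·C·DB·DB·DB·DB·DB
    A ↦ C

A->C, B->DB, C->AD, D->DB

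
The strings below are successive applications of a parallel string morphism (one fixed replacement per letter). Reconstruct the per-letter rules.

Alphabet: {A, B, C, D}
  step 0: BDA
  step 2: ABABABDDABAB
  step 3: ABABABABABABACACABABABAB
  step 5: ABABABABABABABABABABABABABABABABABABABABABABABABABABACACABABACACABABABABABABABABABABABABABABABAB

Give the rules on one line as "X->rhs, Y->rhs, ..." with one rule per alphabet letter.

A->AB, B->AB, C->DD, D->AC

  step 2 ⇒ step 3: ABABABDDABAB ⇒ AB·AB·AB·AB·AB·AB·AC·AC·AB·AB·AB·AB
    A ↦ AB
    B ↦ AB
    D ↦ AC
    C ↦ DD  (constrained at step 3)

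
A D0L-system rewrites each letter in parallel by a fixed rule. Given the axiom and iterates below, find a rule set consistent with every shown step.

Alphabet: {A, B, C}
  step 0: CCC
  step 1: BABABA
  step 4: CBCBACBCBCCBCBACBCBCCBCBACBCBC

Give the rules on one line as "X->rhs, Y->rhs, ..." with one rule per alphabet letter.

  step 0 ⇒ step 1: CCC ⇒ BA·BA·BA
    C ↦ BA
    A ↦ C  (constrained at step 1)
    B ↦ CB  (constrained at step 1)

A->C, B->CB, C->BA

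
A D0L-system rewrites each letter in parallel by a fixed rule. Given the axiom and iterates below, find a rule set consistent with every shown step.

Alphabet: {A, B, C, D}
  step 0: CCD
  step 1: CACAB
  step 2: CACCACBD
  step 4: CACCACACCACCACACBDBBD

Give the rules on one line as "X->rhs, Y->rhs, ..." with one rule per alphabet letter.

A->C, B->BD, C->CA, D->B

  step 1 ⇒ step 2: CACAB ⇒ CA·C·CA·C·BD
    A ↦ C
    B ↦ BD
    C ↦ CA
  step 0 ⇒ step 1: CCD ⇒ CA·CA·B
    D ↦ B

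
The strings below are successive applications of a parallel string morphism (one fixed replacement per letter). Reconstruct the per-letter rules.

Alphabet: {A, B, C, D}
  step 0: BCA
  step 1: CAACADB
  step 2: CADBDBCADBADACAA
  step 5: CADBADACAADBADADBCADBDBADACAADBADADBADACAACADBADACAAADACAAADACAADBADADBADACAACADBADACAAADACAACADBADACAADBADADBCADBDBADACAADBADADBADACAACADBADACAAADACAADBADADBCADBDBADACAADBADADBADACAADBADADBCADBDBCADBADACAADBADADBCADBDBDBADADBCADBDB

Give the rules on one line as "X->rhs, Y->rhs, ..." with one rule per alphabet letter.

  step 1 ⇒ step 2: CAACADB ⇒ CA·DB·DB·CA·DB·ADA·CAA
    A ↦ DB
    B ↦ CAA
    C ↦ CA
    D ↦ ADA

A->DB, B->CAA, C->CA, D->ADA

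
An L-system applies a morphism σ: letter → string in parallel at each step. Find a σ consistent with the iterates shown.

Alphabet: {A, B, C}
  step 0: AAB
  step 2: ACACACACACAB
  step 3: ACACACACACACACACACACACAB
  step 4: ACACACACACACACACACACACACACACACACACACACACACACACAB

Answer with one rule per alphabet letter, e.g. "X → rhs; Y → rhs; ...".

  step 3 ⇒ step 4: ACACACACACACACACACACACAB ⇒ AC·AC·AC·AC·AC·AC·AC·AC·AC·AC·AC·AC·AC·AC·AC·AC·AC·AC·AC·AC·AC·AC·AC·AB
    A ↦ AC
    B ↦ AB
    C ↦ AC

A->AC, B->AB, C->AC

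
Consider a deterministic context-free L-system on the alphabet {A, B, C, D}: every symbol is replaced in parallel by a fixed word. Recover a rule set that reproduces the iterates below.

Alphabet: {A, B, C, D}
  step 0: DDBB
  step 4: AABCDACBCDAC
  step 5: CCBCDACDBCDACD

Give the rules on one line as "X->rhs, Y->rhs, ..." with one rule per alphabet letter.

  step 4 ⇒ step 5: AABCDACBCDAC ⇒ C·C·BC·D·A·C·D·BC·D·A·C·D
    A ↦ C
    B ↦ BC
    C ↦ D
    D ↦ A

A->C, B->BC, C->D, D->A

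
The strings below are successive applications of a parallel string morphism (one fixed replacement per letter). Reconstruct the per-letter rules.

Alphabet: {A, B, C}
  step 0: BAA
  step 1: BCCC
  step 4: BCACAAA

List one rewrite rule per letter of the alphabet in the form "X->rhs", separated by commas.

A->C, B->BC, C->A

  step 0 ⇒ step 1: BAA ⇒ BC·C·C
    A ↦ C
    B ↦ BC
    C ↦ A  (constrained at step 1)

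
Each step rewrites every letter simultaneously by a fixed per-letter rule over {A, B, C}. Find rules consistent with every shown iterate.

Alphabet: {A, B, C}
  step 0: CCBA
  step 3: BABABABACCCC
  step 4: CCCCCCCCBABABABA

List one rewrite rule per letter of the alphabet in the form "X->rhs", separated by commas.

  step 3 ⇒ step 4: BABABABACCCC ⇒ C·C·C·C·C·C·C·C·BA·BA·BA·BA
    A ↦ C
    B ↦ C
    C ↦ BA

A->C, B->C, C->BA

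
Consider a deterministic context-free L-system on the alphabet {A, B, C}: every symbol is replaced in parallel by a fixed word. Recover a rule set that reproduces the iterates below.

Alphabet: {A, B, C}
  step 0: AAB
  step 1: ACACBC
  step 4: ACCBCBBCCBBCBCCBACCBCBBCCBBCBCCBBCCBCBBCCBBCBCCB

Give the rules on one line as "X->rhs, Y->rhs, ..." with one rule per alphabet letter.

  step 0 ⇒ step 1: AAB ⇒ AC·AC·BC
    A ↦ AC
    B ↦ BC
    C ↦ CB  (constrained at step 1)

A->AC, B->BC, C->CB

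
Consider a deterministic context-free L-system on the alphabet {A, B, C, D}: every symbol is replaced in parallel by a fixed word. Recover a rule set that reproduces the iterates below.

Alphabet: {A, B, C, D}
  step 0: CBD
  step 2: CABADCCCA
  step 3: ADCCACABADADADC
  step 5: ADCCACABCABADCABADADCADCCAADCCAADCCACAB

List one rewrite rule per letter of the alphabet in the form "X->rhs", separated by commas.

A->C, B->CA, C->AD, D->AB

  step 2 ⇒ step 3: CABADCCCA ⇒ AD·C·CA·C·AB·AD·AD·AD·C
    A ↦ C
    B ↦ CA
    C ↦ AD
    D ↦ AB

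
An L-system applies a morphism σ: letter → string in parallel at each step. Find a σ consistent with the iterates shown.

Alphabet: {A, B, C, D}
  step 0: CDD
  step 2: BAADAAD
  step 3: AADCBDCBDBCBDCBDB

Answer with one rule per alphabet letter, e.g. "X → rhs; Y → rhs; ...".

A->CBD, B->AAD, C->D, D->B

  step 2 ⇒ step 3: BAADAAD ⇒ AAD·CBD·CBD·B·CBD·CBD·B
    A ↦ CBD
    B ↦ AAD
    D ↦ B
    C ↦ D  (constrained at step 0)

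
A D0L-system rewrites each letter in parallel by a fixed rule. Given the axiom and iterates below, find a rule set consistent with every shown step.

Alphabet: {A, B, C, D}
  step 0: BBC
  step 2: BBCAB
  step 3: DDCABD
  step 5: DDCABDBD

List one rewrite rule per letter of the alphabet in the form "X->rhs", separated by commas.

A->B, B->D, C->CA, D->B

  step 2 ⇒ step 3: BBCAB ⇒ D·D·CA·B·D
    A ↦ B
    B ↦ D
    C ↦ CA
    D ↦ B  (constrained at step 3)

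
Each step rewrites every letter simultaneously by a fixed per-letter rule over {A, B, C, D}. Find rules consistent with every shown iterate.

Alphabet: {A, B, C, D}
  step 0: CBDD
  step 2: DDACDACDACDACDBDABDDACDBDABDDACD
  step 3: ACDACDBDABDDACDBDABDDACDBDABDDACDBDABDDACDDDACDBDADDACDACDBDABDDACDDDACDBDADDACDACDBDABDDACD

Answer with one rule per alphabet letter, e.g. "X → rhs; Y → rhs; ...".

A->BDA, B->DD, C->BDD, D->ACD

  step 2 ⇒ step 3: DDACDACDACDACDBDABDDACDBDABDDACD ⇒ ACD·ACD·BDA·BDD·ACD·BDA·BDD·ACD·BDA·BDD·ACD·BDA·BDD·ACD·DD·ACD·BDA·DD·ACD·ACD·BDA·BDD·ACD·DD·ACD·BDA·DD·ACD·ACD·BDA·BDD·ACD
    A ↦ BDA
    B ↦ DD
    C ↦ BDD
    D ↦ ACD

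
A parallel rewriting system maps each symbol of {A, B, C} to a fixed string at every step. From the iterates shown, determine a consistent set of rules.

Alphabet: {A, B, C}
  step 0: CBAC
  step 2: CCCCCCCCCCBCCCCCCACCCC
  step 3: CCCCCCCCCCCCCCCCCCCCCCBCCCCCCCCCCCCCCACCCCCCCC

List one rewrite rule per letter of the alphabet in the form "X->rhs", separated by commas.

  step 2 ⇒ step 3: CCCCCCCCCCBCCCCCCACCCC ⇒ CC·CC·CC·CC·CC·CC·CC·CC·CC·CC·CCB·CC·CC·CC·CC·CC·CC·CCA·CC·CC·CC·CC
    A ↦ CCA
    B ↦ CCB
    C ↦ CC

A->CCA, B->CCB, C->CC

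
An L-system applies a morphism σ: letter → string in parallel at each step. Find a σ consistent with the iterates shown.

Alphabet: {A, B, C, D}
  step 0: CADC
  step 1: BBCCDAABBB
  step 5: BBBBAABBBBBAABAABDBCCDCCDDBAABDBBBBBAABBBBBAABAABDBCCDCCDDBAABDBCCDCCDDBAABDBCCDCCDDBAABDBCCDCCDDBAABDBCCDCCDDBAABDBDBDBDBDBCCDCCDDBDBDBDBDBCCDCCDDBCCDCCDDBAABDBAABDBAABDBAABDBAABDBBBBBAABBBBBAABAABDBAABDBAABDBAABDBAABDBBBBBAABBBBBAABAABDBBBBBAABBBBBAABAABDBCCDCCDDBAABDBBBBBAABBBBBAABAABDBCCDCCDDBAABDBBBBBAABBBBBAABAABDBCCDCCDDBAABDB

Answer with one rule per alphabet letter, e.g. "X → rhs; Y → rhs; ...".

  step 0 ⇒ step 1: CADC ⇒ BB·CCD·AAB·BB
    A ↦ CCD
    C ↦ BB
    D ↦ AAB
    B ↦ DB  (constrained at step 1)

A->CCD, B->DB, C->BB, D->AAB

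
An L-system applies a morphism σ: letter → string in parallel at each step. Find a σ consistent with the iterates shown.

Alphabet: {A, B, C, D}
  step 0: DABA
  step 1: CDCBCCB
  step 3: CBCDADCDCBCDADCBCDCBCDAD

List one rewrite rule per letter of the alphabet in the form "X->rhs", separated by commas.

  step 0 ⇒ step 1: DABA ⇒ CD·CB·C·CB
    A ↦ CB
    B ↦ C
    D ↦ CD
    C ↦ AD  (constrained at step 1)

A->CB, B->C, C->AD, D->CD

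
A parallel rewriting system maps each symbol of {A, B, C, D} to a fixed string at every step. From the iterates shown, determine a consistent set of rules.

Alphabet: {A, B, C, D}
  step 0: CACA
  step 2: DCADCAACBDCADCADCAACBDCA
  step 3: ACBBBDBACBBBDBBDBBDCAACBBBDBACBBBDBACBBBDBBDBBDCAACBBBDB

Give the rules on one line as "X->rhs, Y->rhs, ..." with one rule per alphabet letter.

A->BDB, B->DCA, C->B, D->ACB

  step 2 ⇒ step 3: DCADCAACBDCADCADCAACBDCA ⇒ ACB·B·BDB·ACB·B·BDB·BDB·B·DCA·ACB·B·BDB·ACB·B·BDB·ACB·B·BDB·BDB·B·DCA·ACB·B·BDB
    A ↦ BDB
    B ↦ DCA
    C ↦ B
    D ↦ ACB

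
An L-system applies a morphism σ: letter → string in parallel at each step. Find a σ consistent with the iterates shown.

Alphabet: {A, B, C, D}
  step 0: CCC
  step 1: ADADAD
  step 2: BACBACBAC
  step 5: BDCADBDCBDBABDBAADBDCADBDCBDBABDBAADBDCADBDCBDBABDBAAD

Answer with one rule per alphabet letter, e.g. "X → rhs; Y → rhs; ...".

A->BA, B->BD, C->AD, D->C

  step 1 ⇒ step 2: ADADAD ⇒ BA·C·BA·C·BA·C
    A ↦ BA
    D ↦ C
    B ↦ BD  (constrained at step 2)
  step 0 ⇒ step 1: CCC ⇒ AD·AD·AD
    C ↦ AD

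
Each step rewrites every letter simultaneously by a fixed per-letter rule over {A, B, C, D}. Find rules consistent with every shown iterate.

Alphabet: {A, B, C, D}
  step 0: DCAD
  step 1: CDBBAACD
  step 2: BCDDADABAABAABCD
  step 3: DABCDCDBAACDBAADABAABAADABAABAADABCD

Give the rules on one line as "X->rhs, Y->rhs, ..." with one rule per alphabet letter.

A->BAA, B->DA, C->B, D->CD

  step 2 ⇒ step 3: BCDDADABAABAABCD ⇒ DA·B·CD·CD·BAA·CD·BAA·DA·BAA·BAA·DA·BAA·BAA·DA·B·CD
    A ↦ BAA
    B ↦ DA
    C ↦ B
    D ↦ CD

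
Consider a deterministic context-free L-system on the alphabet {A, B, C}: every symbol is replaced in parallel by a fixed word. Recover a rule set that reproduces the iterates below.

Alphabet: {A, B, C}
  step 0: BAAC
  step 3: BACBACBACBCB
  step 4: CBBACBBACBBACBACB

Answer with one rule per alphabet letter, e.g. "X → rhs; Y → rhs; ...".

  step 3 ⇒ step 4: BACBACBACBCB ⇒ CB·B·A·CB·B·A·CB·B·A·CB·A·CB
    A ↦ B
    B ↦ CB
    C ↦ A

A->B, B->CB, C->A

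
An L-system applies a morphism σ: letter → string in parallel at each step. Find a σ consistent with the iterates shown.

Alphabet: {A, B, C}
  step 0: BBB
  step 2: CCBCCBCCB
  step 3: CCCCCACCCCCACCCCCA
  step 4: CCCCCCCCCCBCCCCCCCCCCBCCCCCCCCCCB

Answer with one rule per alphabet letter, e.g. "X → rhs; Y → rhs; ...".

A->B, B->CA, C->CC

  step 3 ⇒ step 4: CCCCCACCCCCACCCCCA ⇒ CC·CC·CC·CC·CC·B·CC·CC·CC·CC·CC·B·CC·CC·CC·CC·CC·B
    A ↦ B
    C ↦ CC
  step 2 ⇒ step 3: CCBCCBCCB ⇒ CC·CC·CA·CC·CC·CA·CC·CC·CA
    B ↦ CA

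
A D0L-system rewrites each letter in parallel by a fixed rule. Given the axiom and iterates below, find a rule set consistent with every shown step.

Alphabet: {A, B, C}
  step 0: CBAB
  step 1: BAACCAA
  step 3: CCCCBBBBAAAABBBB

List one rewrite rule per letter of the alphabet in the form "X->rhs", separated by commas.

A->CC, B->AA, C->B

  step 0 ⇒ step 1: CBAB ⇒ B·AA·CC·AA
    A ↦ CC
    B ↦ AA
    C ↦ B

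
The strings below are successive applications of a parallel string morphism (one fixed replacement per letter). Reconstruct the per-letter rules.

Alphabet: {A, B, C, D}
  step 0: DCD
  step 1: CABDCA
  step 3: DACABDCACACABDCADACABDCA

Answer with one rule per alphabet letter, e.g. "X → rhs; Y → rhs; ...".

A->CA, B->DA, C->BD, D->CA

  step 0 ⇒ step 1: DCD ⇒ CA·BD·CA
    C ↦ BD
    D ↦ CA
    A ↦ CA  (constrained at step 1)
    B ↦ DA  (constrained at step 1)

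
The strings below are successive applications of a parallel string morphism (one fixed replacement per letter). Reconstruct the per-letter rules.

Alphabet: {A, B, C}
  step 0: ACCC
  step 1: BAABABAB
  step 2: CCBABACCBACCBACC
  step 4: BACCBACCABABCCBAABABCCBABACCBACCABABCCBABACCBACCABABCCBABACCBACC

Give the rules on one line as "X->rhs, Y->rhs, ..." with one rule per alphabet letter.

A->BA, B->CC, C->AB

  step 1 ⇒ step 2: BAABABAB ⇒ CC·BA·BA·CC·BA·CC·BA·CC
    A ↦ BA
    B ↦ CC
  step 0 ⇒ step 1: ACCC ⇒ BA·AB·AB·AB
    C ↦ AB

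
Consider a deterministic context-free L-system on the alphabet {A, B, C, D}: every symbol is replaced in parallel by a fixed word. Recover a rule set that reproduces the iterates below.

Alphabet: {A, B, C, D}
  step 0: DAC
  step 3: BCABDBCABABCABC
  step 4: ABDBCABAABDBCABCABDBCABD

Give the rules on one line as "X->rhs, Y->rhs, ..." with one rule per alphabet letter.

  step 3 ⇒ step 4: BCABDBCABABCABC ⇒ A·BD·BC·A·BA·A·BD·BC·A·BC·A·BD·BC·A·BD
    A ↦ BC
    B ↦ A
    C ↦ BD
    D ↦ BA

A->BC, B->A, C->BD, D->BA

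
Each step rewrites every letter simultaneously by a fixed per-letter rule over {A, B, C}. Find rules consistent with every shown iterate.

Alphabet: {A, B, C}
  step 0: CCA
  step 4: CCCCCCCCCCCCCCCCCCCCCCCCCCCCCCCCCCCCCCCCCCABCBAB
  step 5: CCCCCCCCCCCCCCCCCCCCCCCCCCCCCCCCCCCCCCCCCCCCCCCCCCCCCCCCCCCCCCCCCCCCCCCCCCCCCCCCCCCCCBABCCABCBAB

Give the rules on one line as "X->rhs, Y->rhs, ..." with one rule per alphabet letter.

  step 4 ⇒ step 5: CCCCCCCCCCCCCCCCCCCCCCCCCCCCCCCCCCCCCCCCCCABCBAB ⇒ CC·CC·CC·CC·CC·CC·CC·CC·CC·CC·CC·CC·CC·CC·CC·CC·CC·CC·CC·CC·CC·CC·CC·CC·CC·CC·CC·CC·CC·CC·CC·CC·CC·CC·CC·CC·CC·CC·CC·CC·CC·CC·CB·AB·CC·AB·CB·AB
    A ↦ CB
    B ↦ AB
    C ↦ CC

A->CB, B->AB, C->CC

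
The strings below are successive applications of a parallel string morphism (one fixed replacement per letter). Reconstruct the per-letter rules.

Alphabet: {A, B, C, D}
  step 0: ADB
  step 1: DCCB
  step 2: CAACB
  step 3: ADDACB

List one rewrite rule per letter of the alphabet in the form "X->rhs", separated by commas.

A->D, B->CB, C->A, D->C

  step 2 ⇒ step 3: CAACB ⇒ A·D·D·A·CB
    A ↦ D
    B ↦ CB
    C ↦ A
  step 0 ⇒ step 1: ADB ⇒ D·C·CB
    D ↦ C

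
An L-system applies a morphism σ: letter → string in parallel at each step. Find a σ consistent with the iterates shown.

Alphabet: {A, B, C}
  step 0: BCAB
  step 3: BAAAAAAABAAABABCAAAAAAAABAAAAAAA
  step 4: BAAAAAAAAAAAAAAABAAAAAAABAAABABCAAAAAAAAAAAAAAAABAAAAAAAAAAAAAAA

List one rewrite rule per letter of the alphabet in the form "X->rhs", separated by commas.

  step 3 ⇒ step 4: BAAAAAAABAAABABCAAAAAAAABAAAAAAA ⇒ BA·AA·AA·AA·AA·AA·AA·AA·BA·AA·AA·AA·BA·AA·BA·BC·AA·AA·AA·AA·AA·AA·AA·AA·BA·AA·AA·AA·AA·AA·AA·AA
    A ↦ AA
    B ↦ BA
    C ↦ BC

A->AA, B->BA, C->BC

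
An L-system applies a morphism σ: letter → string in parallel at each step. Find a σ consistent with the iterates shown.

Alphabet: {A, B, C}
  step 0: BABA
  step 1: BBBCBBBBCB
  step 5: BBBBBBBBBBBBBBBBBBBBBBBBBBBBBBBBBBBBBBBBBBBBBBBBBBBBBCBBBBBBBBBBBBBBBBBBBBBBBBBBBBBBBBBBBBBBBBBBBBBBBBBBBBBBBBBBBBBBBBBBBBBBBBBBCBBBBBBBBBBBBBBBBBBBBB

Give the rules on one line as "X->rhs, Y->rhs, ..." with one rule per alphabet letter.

  step 0 ⇒ step 1: BABA ⇒ BB·BCB·BB·BCB
    A ↦ BCB
    B ↦ BB
    C ↦ A  (constrained at step 1)

A->BCB, B->BB, C->A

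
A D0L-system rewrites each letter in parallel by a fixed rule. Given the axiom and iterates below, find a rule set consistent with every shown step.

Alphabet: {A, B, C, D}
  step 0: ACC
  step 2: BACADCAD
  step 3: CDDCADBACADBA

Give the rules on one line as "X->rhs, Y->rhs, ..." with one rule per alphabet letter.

A->D, B->CD, C->CA, D->BA

  step 2 ⇒ step 3: BACADCAD ⇒ CD·D·CA·D·BA·CA·D·BA
    A ↦ D
    B ↦ CD
    C ↦ CA
    D ↦ BA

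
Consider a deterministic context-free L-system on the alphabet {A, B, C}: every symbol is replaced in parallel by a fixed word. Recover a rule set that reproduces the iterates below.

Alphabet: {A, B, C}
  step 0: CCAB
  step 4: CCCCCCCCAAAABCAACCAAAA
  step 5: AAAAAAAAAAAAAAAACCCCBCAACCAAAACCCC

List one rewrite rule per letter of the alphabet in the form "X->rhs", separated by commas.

A->C, B->BC, C->AA

  step 4 ⇒ step 5: CCCCCCCCAAAABCAACCAAAA ⇒ AA·AA·AA·AA·AA·AA·AA·AA·C·C·C·C·BC·AA·C·C·AA·AA·C·C·C·C
    A ↦ C
    B ↦ BC
    C ↦ AA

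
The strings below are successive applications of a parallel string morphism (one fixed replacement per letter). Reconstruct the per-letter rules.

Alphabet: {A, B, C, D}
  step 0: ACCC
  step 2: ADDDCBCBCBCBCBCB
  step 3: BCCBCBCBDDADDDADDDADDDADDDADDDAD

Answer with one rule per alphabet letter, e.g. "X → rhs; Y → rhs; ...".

  step 2 ⇒ step 3: ADDDCBCBCBCBCBCB ⇒ BC·CB·CB·CB·DD·AD·DD·AD·DD·AD·DD·AD·DD·AD·DD·AD
    A ↦ BC
    B ↦ AD
    C ↦ DD
    D ↦ CB

A->BC, B->AD, C->DD, D->CB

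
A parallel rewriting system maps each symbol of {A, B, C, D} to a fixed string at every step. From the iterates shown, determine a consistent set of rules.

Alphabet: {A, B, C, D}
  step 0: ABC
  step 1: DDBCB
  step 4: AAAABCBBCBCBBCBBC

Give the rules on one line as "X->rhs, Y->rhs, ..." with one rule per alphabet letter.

  step 0 ⇒ step 1: ABC ⇒ DD·BC·B
    A ↦ DD
    B ↦ BC
    C ↦ B
    D ↦ A  (constrained at step 1)

A->DD, B->BC, C->B, D->A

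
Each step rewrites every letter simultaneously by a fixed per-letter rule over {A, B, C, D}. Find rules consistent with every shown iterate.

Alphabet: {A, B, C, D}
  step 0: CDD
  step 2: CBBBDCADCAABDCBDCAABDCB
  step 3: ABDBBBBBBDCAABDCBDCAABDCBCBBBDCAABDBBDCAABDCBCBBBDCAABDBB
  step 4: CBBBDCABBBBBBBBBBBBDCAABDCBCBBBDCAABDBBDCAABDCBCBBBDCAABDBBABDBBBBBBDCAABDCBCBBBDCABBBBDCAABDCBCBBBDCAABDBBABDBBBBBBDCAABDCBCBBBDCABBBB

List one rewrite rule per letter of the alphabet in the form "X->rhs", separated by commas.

A->CB, B->BB, C->ABD, D->DCA

  step 3 ⇒ step 4: ABDBBBBBBDCAABDCBDCAABDCBCBBBDCAABDBBDCAABDCBCBBBDCAABDBB ⇒ CB·BB·DCA·BB·BB·BB·BB·BB·BB·DCA·ABD·CB·CB·BB·DCA·ABD·BB·DCA·ABD·CB·CB·BB·DCA·ABD·BB·ABD·BB·BB·BB·DCA·ABD·CB·CB·BB·DCA·BB·BB·DCA·ABD·CB·CB·BB·DCA·ABD·BB·ABD·BB·BB·BB·DCA·ABD·CB·CB·BB·DCA·BB·BB
    A ↦ CB
    B ↦ BB
    C ↦ ABD
    D ↦ DCA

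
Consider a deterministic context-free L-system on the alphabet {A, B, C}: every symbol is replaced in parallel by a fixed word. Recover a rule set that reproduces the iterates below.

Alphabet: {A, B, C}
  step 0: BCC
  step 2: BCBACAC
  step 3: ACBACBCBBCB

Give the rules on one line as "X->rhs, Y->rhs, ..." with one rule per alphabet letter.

  step 2 ⇒ step 3: BCBACAC ⇒ AC·B·AC·BC·B·BC·B
    A ↦ BC
    B ↦ AC
    C ↦ B

A->BC, B->AC, C->B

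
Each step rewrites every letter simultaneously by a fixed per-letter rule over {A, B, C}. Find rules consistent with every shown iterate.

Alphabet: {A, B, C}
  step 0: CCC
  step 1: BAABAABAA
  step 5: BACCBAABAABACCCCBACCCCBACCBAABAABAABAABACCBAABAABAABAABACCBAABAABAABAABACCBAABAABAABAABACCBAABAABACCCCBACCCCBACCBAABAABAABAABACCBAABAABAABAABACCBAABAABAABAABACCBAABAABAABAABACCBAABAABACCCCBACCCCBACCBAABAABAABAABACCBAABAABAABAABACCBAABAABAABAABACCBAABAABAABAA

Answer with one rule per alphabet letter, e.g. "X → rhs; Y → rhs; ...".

A->CC, B->BA, C->BAA

  step 0 ⇒ step 1: CCC ⇒ BAA·BAA·BAA
    C ↦ BAA
    A ↦ CC  (constrained at step 1)
    B ↦ BA  (constrained at step 1)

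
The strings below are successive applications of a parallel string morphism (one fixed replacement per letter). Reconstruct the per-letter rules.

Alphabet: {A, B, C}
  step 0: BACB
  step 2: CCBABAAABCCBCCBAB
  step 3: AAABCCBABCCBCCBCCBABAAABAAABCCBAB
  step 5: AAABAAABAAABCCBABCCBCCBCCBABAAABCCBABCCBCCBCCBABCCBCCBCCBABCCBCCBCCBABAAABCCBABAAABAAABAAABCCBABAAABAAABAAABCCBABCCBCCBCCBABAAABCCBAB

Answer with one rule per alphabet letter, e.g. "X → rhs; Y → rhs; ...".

A->CCB, B->AB, C->A

  step 2 ⇒ step 3: CCBABAAABCCBCCBAB ⇒ A·A·AB·CCB·AB·CCB·CCB·CCB·AB·A·A·AB·A·A·AB·CCB·AB
    A ↦ CCB
    B ↦ AB
    C ↦ A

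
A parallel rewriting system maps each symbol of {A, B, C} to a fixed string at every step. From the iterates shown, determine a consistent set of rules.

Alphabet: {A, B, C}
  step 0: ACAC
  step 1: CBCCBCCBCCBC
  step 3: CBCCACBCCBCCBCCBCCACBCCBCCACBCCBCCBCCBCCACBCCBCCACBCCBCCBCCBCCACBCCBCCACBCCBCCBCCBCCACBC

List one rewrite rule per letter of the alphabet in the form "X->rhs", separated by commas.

A->CBC, B->CA, C->CBC

  step 0 ⇒ step 1: ACAC ⇒ CBC·CBC·CBC·CBC
    A ↦ CBC
    C ↦ CBC
    B ↦ CA  (constrained at step 1)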